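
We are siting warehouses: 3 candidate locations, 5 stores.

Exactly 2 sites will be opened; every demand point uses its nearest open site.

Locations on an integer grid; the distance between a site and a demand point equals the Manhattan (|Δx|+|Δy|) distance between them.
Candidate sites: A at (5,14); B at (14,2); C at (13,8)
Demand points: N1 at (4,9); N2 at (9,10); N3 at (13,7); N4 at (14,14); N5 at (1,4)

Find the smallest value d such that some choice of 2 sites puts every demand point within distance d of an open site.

14

Open {A, B}.
  Farthest demand point is N5 at distance 14 (to A); all others are ≤ 14.
With {A, C} the worst case is 14.
With {B, C} the worst case is 15.
No size-2 selection achieves below 14.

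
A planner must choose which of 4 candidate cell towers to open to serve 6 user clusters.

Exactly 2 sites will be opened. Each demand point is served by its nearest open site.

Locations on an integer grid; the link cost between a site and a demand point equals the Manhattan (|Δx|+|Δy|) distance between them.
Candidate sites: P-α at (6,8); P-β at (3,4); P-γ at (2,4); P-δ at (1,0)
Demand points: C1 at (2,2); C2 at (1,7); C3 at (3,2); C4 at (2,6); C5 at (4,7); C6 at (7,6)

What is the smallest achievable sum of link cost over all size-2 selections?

Open {P-α, P-γ}.
  C1→P-γ 2, C2→P-γ 4, C3→P-γ 3, C4→P-γ 2, C5→P-α 3, C6→P-α 3  ⇒ total 17.
Compare {P-α, P-β}: total 19.
Compare {P-β, P-γ}: total 20.
No size-2 selection does better; minimum is 17.

17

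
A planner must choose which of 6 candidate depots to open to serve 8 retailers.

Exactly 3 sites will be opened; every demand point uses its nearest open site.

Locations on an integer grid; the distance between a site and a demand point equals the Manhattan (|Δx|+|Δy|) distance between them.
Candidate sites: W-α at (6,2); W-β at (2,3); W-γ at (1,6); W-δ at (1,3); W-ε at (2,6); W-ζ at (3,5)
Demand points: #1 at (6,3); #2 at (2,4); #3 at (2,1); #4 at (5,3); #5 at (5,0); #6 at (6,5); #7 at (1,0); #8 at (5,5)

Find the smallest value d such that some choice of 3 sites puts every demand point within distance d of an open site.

3

Open {W-α, W-δ, W-ζ}.
  Farthest demand point is #3 at distance 3 (to W-δ); all others are ≤ 3.
With {W-α, W-β, W-γ} the worst case is 4.
With {W-α, W-β, W-δ} the worst case is 4.
No size-3 selection achieves below 3.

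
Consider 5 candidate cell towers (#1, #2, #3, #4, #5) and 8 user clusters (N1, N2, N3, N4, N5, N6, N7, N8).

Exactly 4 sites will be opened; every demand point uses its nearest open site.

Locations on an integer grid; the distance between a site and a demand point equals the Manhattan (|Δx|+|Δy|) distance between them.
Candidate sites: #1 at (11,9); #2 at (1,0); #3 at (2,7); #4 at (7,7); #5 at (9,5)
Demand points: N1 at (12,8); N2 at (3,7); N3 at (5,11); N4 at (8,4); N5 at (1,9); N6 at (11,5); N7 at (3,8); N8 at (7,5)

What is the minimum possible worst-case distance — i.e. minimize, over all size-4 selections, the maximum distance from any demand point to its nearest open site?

6

Open {#1, #2, #3, #4}.
  Farthest demand point is N3 at distance 6 (to #4); all others are ≤ 6.
With {#1, #3, #4, #5} the worst case is 6.
With {#2, #3, #4, #5} the worst case is 6.
No size-4 selection achieves below 6.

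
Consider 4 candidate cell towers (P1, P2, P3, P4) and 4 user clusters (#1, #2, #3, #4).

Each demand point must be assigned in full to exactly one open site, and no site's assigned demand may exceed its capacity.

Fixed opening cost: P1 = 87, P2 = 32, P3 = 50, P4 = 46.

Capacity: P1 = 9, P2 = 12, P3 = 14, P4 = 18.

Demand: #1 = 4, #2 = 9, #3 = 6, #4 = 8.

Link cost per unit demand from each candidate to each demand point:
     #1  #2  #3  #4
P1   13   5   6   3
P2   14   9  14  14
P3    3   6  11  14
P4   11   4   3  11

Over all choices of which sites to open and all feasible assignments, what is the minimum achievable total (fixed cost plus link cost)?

Open {P3, P4}; cheapest assignment that respects the capacities:
  P3 (cap 14, load 13): #1, #2 — cost 4×3 + 9×6 = 66
  P4 (cap 18, load 14): #3, #4 — cost 6×3 + 8×11 = 106
  Shipping 172, fixed 96 → total 268.
  Any other capacity-feasible assignment to {P3, P4} ships for at least 172.
Compare {P1, P3, P4}: its best feasible assignment gives total 273.
Compare {P1, P2, P4}: its best feasible assignment gives total 299.
Every other set of open sites that can feasibly serve all demand totals ≥ 273 even under its best assignment. Minimum: 268.

268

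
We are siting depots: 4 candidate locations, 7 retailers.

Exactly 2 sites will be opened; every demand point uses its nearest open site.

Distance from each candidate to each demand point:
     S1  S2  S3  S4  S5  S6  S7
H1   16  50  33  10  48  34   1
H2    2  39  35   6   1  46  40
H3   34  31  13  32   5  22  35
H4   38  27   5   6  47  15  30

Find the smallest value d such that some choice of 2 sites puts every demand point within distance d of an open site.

30

Open {H2, H4}.
  Farthest demand point is S7 at distance 30 (to H4); all others are ≤ 30.
With {H1, H3} the worst case is 31.
With {H3, H4} the worst case is 34.
No size-2 selection achieves below 30.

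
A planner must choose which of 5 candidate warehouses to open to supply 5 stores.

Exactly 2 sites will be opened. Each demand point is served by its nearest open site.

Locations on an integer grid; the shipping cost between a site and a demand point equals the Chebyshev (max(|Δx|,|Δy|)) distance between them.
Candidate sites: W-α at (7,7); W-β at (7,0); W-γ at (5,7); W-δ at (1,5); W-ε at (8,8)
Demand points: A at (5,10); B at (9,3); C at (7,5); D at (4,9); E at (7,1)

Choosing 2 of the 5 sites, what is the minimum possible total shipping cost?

11

Open {W-β, W-γ}.
  A→W-γ 3, B→W-β 3, C→W-γ 2, D→W-γ 2, E→W-β 1  ⇒ total 11.
Compare {W-α, W-β}: total 12.
Compare {W-β, W-ε}: total 14.
No size-2 selection does better; minimum is 11.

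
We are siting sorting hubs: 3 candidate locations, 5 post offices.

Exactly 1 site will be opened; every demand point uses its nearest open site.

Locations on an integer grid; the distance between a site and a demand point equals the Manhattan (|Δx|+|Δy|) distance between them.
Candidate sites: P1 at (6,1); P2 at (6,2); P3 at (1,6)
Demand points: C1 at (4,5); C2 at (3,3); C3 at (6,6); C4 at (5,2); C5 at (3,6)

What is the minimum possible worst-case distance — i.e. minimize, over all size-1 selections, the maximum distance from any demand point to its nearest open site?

Open {P2}.
  Farthest demand point is C5 at distance 7 (to P2); all others are ≤ 7.
With {P1} the worst case is 8.
With {P3} the worst case is 8.
No size-1 selection achieves below 7.

7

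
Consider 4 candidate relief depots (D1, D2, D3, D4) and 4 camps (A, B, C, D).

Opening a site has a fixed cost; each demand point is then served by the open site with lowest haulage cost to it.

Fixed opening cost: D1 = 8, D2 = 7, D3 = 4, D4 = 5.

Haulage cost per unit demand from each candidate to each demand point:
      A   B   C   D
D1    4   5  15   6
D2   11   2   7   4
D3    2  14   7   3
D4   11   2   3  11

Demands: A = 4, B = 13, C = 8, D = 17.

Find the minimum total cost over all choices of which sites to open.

118

Open {D3, D4}: assign each demand point to its cheapest open site.
  A→D3 4×2=8, B→D4 13×2=26, C→D4 8×3=24, D→D3 17×3=51
  haulage cost 109, fixed 9 → total 118.
Compare {D2, D3, D4}: haulage cost 109 + fixed 16 = 125.
Compare {D1, D3, D4}: haulage cost 109 + fixed 17 = 126.
Compare {D1, D2, D3, D4}: haulage cost 109 + fixed 24 = 133.
All other subsets cost ≥ 125. Minimum total cost: 118.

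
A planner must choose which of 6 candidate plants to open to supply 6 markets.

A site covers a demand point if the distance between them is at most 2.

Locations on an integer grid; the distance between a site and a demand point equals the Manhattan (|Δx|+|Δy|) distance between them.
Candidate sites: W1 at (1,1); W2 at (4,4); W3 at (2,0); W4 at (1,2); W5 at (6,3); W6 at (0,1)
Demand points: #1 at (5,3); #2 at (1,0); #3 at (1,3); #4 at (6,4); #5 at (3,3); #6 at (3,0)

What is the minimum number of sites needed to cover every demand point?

Coverage sets (demand points within 2 of each site):
  W1: {#2, #3}
  W2: {#1, #4, #5}
  W3: {#2, #6}
  W4: {#2, #3}
  W5: {#1, #4}
  W6: {#2}
No 2 sites suffice: every size-2 union leaves at least one demand point uncovered.
But {W1, W2, W3} covers everything, so the minimum is 3.

3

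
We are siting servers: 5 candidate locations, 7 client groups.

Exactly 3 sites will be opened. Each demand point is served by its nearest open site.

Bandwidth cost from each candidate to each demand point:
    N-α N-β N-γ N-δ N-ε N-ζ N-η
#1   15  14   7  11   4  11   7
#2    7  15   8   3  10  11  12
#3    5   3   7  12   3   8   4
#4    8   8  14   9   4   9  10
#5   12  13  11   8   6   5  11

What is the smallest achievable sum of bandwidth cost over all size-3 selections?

30

Open {#2, #3, #5}.
  N-α→#3 5, N-β→#3 3, N-γ→#3 7, N-δ→#2 3, N-ε→#3 3, N-ζ→#5 5, N-η→#3 4  ⇒ total 30.
Compare {#1, #2, #3}: total 33.
Compare {#2, #3, #4}: total 33.
No size-3 selection does better; minimum is 30.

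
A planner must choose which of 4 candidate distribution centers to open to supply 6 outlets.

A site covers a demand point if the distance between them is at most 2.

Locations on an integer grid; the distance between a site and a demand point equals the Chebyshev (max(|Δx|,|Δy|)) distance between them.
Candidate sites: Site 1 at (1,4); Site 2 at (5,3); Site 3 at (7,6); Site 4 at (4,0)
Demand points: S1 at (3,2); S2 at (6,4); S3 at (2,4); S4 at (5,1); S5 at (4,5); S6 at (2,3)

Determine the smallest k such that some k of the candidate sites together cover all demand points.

2

Coverage sets (demand points within 2 of each site):
  Site 1: {S1, S3, S6}
  Site 2: {S1, S2, S4, S5}
  Site 3: {S2}
  Site 4: {S1, S4}
No single site covers all 6 demand points.
But {Site 1, Site 2} covers everything, so the minimum is 2.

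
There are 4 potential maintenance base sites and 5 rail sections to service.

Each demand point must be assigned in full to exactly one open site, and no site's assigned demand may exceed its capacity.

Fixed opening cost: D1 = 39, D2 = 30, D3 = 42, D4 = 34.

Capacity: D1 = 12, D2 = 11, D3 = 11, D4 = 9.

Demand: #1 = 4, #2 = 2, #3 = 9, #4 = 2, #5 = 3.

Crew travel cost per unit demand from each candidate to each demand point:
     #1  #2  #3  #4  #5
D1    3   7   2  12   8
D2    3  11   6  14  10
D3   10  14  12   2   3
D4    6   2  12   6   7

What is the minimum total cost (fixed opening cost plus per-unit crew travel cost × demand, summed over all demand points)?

Open {D1, D4}; cheapest assignment that respects the capacities:
  D1 (cap 12, load 12): #3, #5 — cost 9×2 + 3×8 = 42
  D4 (cap 9, load 8): #1, #2, #4 — cost 4×6 + 2×2 + 2×6 = 40
  Shipping 82, fixed 73 → total 155.
  Any other capacity-feasible assignment to {D1, D4} ships for at least 82.
Compare {D1, D3}: its best feasible assignment gives total 166.
Compare {D1, D2, D3}: its best feasible assignment gives total 168.
Every other set of open sites that can feasibly serve all demand totals ≥ 166 even under its best assignment. Minimum: 155.

155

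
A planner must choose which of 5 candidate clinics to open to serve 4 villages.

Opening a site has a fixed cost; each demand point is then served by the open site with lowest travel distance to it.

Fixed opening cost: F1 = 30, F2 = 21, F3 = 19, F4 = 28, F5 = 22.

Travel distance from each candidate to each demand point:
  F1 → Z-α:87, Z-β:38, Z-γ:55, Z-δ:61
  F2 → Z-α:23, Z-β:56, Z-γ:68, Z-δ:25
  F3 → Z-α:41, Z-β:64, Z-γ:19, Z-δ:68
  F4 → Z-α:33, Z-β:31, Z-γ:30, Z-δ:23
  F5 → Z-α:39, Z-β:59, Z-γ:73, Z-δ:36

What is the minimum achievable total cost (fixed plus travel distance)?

Open {F4}: assign each demand point to its cheapest open site.
  Z-α→F4 33, Z-β→F4 31, Z-γ→F4 30, Z-δ→F4 23
  travel distance 117, fixed 28 → total 145.
Compare {F3, F4}: travel distance 106 + fixed 47 = 153.
Compare {F2, F4}: travel distance 107 + fixed 49 = 156.
Compare {F2, F3}: travel distance 123 + fixed 40 = 163.
All other subsets cost ≥ 153. Minimum total cost: 145.

145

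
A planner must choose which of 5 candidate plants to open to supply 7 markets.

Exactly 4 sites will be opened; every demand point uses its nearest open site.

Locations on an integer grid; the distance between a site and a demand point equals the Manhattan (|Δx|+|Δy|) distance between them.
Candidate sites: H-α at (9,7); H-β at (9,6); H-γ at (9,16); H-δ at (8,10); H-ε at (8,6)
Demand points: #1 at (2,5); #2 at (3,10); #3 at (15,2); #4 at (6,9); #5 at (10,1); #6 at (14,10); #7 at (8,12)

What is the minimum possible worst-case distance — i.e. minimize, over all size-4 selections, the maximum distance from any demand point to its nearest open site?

Open {H-α, H-β, H-γ, H-δ}.
  Farthest demand point is #3 at distance 10 (to H-β); all others are ≤ 10.
With {H-α, H-β, H-γ, H-ε} the worst case is 10.
With {H-α, H-β, H-δ, H-ε} the worst case is 10.
No size-4 selection achieves below 10.

10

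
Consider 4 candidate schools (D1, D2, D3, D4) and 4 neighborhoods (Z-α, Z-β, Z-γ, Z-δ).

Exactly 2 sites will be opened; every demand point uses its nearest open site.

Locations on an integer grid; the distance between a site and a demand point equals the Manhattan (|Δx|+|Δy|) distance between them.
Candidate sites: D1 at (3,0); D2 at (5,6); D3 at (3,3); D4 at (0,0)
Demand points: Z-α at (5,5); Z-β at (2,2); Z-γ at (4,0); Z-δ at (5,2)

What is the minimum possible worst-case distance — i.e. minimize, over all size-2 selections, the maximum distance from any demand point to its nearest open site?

Open {D1, D2}.
  Farthest demand point is Z-δ at distance 4 (to D1); all others are ≤ 4.
With {D1, D3} the worst case is 4.
With {D2, D3} the worst case is 4.
No size-2 selection achieves below 4.

4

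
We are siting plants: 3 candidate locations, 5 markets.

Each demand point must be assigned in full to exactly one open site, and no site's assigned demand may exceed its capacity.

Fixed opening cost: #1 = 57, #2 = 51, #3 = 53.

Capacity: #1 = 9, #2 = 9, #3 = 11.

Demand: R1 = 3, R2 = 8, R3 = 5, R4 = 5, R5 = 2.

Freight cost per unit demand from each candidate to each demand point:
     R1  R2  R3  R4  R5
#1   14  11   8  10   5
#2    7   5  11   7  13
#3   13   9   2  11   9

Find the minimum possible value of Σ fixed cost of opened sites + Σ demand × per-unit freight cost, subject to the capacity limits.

Open {#1, #2, #3}; cheapest assignment that respects the capacities:
  #1 (cap 9, load 7): R4, R5 — cost 5×10 + 2×5 = 60
  #2 (cap 9, load 8): R2 — cost 8×5 = 40
  #3 (cap 11, load 8): R1, R3 — cost 3×13 + 5×2 = 49
  Shipping 149, fixed 161 → total 310.
  Any other capacity-feasible assignment to {#1, #2, #3} ships for at least 149.
Total demand is 23 and no other set of sites has combined capacity ≥ 23, so {#1, #2, #3} is the only feasible choice of open sites. Minimum: 310.

310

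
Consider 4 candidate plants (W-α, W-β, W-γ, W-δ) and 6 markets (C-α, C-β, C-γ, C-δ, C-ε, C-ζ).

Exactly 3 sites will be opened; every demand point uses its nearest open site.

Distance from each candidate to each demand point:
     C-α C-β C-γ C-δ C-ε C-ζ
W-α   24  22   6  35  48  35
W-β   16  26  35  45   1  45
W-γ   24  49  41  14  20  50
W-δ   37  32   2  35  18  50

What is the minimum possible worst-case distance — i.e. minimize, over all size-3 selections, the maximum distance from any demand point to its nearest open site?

35

Open {W-α, W-β, W-γ}.
  Farthest demand point is C-ζ at distance 35 (to W-α); all others are ≤ 35.
With {W-α, W-β, W-δ} the worst case is 35.
With {W-α, W-γ, W-δ} the worst case is 35.
No size-3 selection achieves below 35.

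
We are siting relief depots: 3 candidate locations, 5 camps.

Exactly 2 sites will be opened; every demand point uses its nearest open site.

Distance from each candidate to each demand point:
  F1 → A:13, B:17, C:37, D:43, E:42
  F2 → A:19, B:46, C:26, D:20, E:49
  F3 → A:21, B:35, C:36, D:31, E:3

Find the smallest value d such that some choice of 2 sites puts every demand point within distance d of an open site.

35

Open {F2, F3}.
  Farthest demand point is B at distance 35 (to F3); all others are ≤ 35.
With {F1, F3} the worst case is 36.
With {F1, F2} the worst case is 42.
No size-2 selection achieves below 35.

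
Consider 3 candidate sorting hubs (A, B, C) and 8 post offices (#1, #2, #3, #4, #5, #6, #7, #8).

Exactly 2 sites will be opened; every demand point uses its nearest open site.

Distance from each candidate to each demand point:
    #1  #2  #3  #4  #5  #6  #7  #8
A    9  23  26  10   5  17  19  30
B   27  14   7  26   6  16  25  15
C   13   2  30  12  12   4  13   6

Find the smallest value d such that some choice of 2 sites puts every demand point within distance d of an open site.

13

Open {B, C}.
  Farthest demand point is #1 at distance 13 (to C); all others are ≤ 13.
With {A, B} the worst case is 19.
With {A, C} the worst case is 26.
No size-2 selection achieves below 13.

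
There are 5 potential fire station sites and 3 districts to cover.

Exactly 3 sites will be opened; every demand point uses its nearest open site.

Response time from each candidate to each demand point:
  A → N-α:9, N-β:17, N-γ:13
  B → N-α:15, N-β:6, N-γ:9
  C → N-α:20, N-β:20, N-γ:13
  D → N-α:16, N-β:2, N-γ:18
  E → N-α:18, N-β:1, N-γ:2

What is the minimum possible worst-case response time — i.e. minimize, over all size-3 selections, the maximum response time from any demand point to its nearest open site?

Open {A, B, C}.
  Farthest demand point is N-α at response time 9 (to A); all others are ≤ 9.
With {A, B, D} the worst case is 9.
With {A, B, E} the worst case is 9.
No size-3 selection achieves below 9.

9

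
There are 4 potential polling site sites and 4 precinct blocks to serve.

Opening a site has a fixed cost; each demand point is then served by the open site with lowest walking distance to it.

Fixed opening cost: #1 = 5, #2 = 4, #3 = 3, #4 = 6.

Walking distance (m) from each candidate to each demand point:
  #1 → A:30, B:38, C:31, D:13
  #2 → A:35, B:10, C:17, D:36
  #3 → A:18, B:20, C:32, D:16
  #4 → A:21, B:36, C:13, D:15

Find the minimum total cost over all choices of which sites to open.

68

Open {#2, #3}: assign each demand point to its cheapest open site.
  A→#3 18, B→#2 10, C→#2 17, D→#3 16
  walking distance 61, fixed 7 → total 68.
Compare {#2, #4}: walking distance 59 + fixed 10 = 69.
Compare {#2, #3, #4}: walking distance 56 + fixed 13 = 69.
Compare {#1, #2, #3}: walking distance 58 + fixed 12 = 70.
All other subsets cost ≥ 69. Minimum total cost: 68.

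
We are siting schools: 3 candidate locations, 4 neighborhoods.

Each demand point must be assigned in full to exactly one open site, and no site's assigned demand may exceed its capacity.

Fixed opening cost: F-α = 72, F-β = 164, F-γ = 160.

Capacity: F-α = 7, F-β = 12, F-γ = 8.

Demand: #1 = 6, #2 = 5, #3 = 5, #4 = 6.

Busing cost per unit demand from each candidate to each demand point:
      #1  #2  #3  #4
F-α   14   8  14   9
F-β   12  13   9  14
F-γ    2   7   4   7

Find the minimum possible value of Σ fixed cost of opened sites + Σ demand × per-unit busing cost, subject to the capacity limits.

572

Open {F-α, F-β, F-γ}; cheapest assignment that respects the capacities:
  F-α (cap 7, load 6): #4 — cost 6×9 = 54
  F-β (cap 12, load 10): #2, #3 — cost 5×13 + 5×9 = 110
  F-γ (cap 8, load 6): #1 — cost 6×2 = 12
  Shipping 176, fixed 396 → total 572.
  Any other capacity-feasible assignment to {F-α, F-β, F-γ} ships for at least 176.
Total demand is 22 and no other set of sites has combined capacity ≥ 22, so {F-α, F-β, F-γ} is the only feasible choice of open sites. Minimum: 572.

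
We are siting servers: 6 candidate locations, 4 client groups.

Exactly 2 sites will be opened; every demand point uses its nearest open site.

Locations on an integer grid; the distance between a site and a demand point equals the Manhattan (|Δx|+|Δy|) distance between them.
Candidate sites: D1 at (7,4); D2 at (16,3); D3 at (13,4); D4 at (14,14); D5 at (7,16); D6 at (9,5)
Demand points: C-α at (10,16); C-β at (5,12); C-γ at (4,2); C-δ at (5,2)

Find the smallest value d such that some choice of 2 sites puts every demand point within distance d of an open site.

Open {D1, D5}.
  Farthest demand point is C-β at distance 6 (to D5); all others are ≤ 6.
With {D5, D6} the worst case is 8.
With {D1, D4} the worst case is 10.
No size-2 selection achieves below 6.

6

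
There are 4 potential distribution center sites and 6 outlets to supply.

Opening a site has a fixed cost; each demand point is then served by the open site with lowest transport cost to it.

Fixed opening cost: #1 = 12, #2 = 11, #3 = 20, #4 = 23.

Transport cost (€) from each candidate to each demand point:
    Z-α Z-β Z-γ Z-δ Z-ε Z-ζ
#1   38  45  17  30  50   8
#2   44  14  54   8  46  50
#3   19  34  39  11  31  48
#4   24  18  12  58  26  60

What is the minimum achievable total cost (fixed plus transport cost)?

Open {#1, #2, #4}: assign each demand point to its cheapest open site.
  Z-α→#4 24, Z-β→#2 14, Z-γ→#4 12, Z-δ→#2 8, Z-ε→#4 26, Z-ζ→#1 8
  transport cost 92, fixed 46 → total 138.
Compare {#1, #2, #3}: transport cost 97 + fixed 43 = 140.
Compare {#1, #3, #4}: transport cost 94 + fixed 55 = 149.
Compare {#1, #3}: transport cost 120 + fixed 32 = 152.
All other subsets cost ≥ 140. Minimum total cost: 138.

138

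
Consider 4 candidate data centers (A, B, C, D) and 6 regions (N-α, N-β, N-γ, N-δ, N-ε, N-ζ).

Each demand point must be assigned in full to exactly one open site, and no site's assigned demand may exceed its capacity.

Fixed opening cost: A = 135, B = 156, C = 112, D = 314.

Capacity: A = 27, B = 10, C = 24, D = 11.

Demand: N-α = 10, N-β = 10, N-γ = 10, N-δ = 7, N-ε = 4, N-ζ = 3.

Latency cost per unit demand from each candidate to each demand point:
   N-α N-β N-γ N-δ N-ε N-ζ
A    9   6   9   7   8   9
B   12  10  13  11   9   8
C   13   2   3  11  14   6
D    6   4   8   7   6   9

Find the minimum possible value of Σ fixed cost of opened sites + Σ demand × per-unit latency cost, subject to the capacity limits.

486

Open {A, C}; cheapest assignment that respects the capacities:
  A (cap 27, load 21): N-α, N-δ, N-ε — cost 10×9 + 7×7 + 4×8 = 171
  C (cap 24, load 23): N-β, N-γ, N-ζ — cost 10×2 + 10×3 + 3×6 = 68
  Shipping 239, fixed 247 → total 486.
  Any other capacity-feasible assignment to {A, C} ships for at least 239.
Compare {A, B, C}: its best feasible assignment gives total 642.
Compare {A, C, D}: its best feasible assignment gives total 770.
Every other set of open sites that can feasibly serve all demand totals ≥ 642 even under its best assignment. Minimum: 486.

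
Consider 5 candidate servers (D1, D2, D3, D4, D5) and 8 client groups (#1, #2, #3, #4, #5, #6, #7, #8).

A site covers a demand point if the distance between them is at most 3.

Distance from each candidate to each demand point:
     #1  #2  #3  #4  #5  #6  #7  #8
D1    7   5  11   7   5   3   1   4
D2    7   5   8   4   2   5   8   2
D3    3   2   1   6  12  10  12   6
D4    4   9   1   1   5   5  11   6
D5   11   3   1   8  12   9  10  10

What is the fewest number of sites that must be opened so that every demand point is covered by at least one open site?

4

Coverage sets (demand points within 3 of each site):
  D1: {#6, #7}
  D2: {#5, #8}
  D3: {#1, #2, #3}
  D4: {#3, #4}
  D5: {#2, #3}
No 3 sites suffice: every size-3 union leaves at least one demand point uncovered.
But {D1, D2, D3, D4} covers everything, so the minimum is 4.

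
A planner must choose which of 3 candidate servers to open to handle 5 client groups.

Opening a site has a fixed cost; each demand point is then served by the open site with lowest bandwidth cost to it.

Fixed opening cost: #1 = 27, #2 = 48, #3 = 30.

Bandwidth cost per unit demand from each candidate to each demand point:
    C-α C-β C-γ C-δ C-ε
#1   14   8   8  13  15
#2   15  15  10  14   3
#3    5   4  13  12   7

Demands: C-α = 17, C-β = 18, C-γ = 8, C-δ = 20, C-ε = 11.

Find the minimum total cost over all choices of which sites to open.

Open {#2, #3}: assign each demand point to its cheapest open site.
  C-α→#3 17×5=85, C-β→#3 18×4=72, C-γ→#2 8×10=80, C-δ→#3 20×12=240, C-ε→#2 11×3=33
  bandwidth cost 510, fixed 78 → total 588.
Compare {#1, #3}: bandwidth cost 538 + fixed 57 = 595.
Compare {#1, #2, #3}: bandwidth cost 494 + fixed 105 = 599.
Compare {#3}: bandwidth cost 578 + fixed 30 = 608.
All other subsets cost ≥ 595. Minimum total cost: 588.

588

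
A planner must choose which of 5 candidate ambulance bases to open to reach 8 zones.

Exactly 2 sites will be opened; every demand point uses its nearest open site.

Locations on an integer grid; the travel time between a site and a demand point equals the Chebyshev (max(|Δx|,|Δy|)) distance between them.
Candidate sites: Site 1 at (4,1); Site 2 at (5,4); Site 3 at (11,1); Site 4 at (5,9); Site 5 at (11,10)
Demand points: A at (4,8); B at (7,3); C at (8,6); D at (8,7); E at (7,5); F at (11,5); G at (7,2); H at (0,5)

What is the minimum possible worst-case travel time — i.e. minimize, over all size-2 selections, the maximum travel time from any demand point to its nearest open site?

5

Open {Site 2, Site 3}.
  Farthest demand point is H at travel time 5 (to Site 2); all others are ≤ 5.
With {Site 2, Site 5} the worst case is 5.
With {Site 3, Site 4} the worst case is 5.
No size-2 selection achieves below 5.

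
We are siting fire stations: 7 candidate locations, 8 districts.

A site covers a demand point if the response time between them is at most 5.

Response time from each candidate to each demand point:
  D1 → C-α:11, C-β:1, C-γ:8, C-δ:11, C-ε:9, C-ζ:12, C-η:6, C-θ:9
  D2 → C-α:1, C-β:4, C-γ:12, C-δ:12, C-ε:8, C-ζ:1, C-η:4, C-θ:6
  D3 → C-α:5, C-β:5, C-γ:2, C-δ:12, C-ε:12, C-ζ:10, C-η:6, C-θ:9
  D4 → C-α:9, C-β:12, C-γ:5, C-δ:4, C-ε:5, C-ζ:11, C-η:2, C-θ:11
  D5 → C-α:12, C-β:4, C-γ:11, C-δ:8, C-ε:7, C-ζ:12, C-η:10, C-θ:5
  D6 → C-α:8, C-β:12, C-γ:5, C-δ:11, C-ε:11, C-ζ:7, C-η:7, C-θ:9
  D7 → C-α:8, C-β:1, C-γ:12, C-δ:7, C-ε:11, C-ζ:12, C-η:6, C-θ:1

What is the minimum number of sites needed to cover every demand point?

Coverage sets (demand points within 5 of each site):
  D1: {C-β}
  D2: {C-α, C-β, C-ζ, C-η}
  D3: {C-α, C-β, C-γ}
  D4: {C-γ, C-δ, C-ε, C-η}
  D5: {C-β, C-θ}
  D6: {C-γ}
  D7: {C-β, C-θ}
No 2 sites suffice: every size-2 union leaves at least one demand point uncovered.
But {D2, D4, D5} covers everything, so the minimum is 3.

3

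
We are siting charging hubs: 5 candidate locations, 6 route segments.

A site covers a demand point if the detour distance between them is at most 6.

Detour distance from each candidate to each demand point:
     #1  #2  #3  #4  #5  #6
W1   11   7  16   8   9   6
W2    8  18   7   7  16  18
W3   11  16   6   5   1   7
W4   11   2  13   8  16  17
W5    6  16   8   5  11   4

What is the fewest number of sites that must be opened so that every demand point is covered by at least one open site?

3

Coverage sets (demand points within 6 of each site):
  W1: {#6}
  W2: {}
  W3: {#3, #4, #5}
  W4: {#2}
  W5: {#1, #4, #6}
No 2 sites suffice: every size-2 union leaves at least one demand point uncovered.
But {W3, W4, W5} covers everything, so the minimum is 3.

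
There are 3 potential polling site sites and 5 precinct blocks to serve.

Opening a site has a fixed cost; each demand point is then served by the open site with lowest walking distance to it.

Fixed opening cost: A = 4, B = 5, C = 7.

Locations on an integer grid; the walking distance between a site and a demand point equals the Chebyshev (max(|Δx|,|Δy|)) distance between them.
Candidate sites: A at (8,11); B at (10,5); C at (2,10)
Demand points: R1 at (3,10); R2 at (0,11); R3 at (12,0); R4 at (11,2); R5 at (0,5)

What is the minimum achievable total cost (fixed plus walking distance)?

Open {B, C}: assign each demand point to its cheapest open site.
  R1→C 1, R2→C 2, R3→B 5, R4→B 3, R5→C 5
  walking distance 16, fixed 12 → total 28.
Compare {A, B, C}: walking distance 16 + fixed 16 = 32.
Compare {C}: walking distance 27 + fixed 7 = 34.
Compare {A, B}: walking distance 29 + fixed 9 = 38.
All other subsets cost ≥ 32. Minimum total cost: 28.

28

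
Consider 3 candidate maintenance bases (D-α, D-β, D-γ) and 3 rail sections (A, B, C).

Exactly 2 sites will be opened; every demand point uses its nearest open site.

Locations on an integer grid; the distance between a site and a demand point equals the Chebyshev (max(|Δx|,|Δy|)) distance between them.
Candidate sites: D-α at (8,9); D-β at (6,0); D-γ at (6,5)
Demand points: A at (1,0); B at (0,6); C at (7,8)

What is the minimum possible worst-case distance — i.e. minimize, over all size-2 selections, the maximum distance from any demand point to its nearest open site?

Open {D-α, D-β}.
  Farthest demand point is B at distance 6 (to D-β); all others are ≤ 6.
With {D-α, D-γ} the worst case is 6.
With {D-β, D-γ} the worst case is 6.
No size-2 selection achieves below 6.

6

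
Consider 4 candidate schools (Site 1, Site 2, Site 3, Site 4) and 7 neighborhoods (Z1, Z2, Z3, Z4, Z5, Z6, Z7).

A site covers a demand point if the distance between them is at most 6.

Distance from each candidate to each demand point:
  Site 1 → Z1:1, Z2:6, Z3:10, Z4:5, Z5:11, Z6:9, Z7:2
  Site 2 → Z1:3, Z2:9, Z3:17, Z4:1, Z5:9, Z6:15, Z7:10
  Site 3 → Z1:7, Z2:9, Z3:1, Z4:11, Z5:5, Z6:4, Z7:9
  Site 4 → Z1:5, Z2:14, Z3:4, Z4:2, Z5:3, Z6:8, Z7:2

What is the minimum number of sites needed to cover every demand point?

Coverage sets (demand points within 6 of each site):
  Site 1: {Z1, Z2, Z4, Z7}
  Site 2: {Z1, Z4}
  Site 3: {Z3, Z5, Z6}
  Site 4: {Z1, Z3, Z4, Z5, Z7}
No single site covers all 7 demand points.
But {Site 1, Site 3} covers everything, so the minimum is 2.

2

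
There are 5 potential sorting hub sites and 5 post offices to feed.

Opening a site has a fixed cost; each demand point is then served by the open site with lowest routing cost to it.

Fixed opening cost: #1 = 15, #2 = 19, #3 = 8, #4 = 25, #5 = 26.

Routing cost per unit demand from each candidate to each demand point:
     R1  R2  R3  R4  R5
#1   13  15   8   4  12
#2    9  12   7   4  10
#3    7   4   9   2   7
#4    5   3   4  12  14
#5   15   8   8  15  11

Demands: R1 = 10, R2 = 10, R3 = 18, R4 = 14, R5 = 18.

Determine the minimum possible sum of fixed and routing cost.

339

Open {#3, #4}: assign each demand point to its cheapest open site.
  R1→#4 10×5=50, R2→#4 10×3=30, R3→#4 18×4=72, R4→#3 14×2=28, R5→#3 18×7=126
  routing cost 306, fixed 33 → total 339.
Compare {#1, #3, #4}: routing cost 306 + fixed 48 = 354.
Compare {#2, #3, #4}: routing cost 306 + fixed 52 = 358.
Compare {#3, #4, #5}: routing cost 306 + fixed 59 = 365.
All other subsets cost ≥ 354. Minimum total cost: 339.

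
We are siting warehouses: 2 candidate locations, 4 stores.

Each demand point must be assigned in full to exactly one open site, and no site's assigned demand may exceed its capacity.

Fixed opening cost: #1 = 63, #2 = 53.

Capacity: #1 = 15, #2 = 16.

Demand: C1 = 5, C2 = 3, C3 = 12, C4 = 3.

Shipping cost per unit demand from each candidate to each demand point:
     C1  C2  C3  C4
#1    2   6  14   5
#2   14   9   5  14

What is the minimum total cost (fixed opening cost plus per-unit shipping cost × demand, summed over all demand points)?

Open {#1, #2}; cheapest assignment that respects the capacities:
  #1 (cap 15, load 11): C1, C2, C4 — cost 5×2 + 3×6 + 3×5 = 43
  #2 (cap 16, load 12): C3 — cost 12×5 = 60
  Shipping 103, fixed 116 → total 219.
  Any other capacity-feasible assignment to {#1, #2} ships for at least 103.
Total demand is 23 and no other set of sites has combined capacity ≥ 23, so {#1, #2} is the only feasible choice of open sites. Minimum: 219.

219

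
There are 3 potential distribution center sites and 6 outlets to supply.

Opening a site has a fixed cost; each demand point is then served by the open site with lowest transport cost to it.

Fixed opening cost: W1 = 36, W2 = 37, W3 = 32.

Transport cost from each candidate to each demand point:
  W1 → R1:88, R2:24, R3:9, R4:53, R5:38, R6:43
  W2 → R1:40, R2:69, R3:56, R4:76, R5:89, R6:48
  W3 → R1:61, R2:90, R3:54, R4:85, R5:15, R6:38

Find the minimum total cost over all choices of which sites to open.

Open {W1, W3}: assign each demand point to its cheapest open site.
  R1→W3 61, R2→W1 24, R3→W1 9, R4→W1 53, R5→W3 15, R6→W3 38
  transport cost 200, fixed 68 → total 268.
Compare {W1, W2}: transport cost 207 + fixed 73 = 280.
Compare {W1, W2, W3}: transport cost 179 + fixed 105 = 284.
Compare {W1}: transport cost 255 + fixed 36 = 291.
All other subsets cost ≥ 280. Minimum total cost: 268.

268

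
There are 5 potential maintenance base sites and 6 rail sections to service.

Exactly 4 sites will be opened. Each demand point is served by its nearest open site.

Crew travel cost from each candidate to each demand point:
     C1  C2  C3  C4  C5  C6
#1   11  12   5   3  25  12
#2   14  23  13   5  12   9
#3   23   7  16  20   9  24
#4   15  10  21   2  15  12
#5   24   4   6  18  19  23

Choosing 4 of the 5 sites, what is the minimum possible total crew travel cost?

41

Open {#1, #2, #3, #5}.
  C1→#1 11, C2→#5 4, C3→#1 5, C4→#1 3, C5→#3 9, C6→#2 9  ⇒ total 41.
Compare {#1, #2, #3, #4}: total 43.
Compare {#1, #2, #4, #5}: total 43.
No size-4 selection does better; minimum is 41.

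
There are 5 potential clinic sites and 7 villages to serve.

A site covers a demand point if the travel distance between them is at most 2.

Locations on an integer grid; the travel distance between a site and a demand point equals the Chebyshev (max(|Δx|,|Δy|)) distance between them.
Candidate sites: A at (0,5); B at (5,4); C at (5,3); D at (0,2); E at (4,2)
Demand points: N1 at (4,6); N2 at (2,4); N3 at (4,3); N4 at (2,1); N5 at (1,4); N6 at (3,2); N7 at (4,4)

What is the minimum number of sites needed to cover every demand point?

Coverage sets (demand points within 2 of each site):
  A: {N2, N5}
  B: {N1, N3, N6, N7}
  C: {N3, N6, N7}
  D: {N2, N4, N5}
  E: {N2, N3, N4, N6, N7}
No single site covers all 7 demand points.
But {B, D} covers everything, so the minimum is 2.

2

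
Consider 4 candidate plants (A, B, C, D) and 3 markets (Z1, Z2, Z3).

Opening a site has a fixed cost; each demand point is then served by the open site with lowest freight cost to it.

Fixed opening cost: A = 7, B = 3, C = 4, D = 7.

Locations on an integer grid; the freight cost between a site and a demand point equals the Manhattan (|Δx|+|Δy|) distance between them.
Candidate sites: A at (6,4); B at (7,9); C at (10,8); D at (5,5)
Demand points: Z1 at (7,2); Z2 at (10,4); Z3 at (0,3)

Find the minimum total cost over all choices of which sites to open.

Open {A}: assign each demand point to its cheapest open site.
  Z1→A 3, Z2→A 4, Z3→A 7
  freight cost 14, fixed 7 → total 21.
Compare {A, B}: freight cost 14 + fixed 10 = 24.
Compare {D}: freight cost 18 + fixed 7 = 25.
Compare {A, C}: freight cost 14 + fixed 11 = 25.
All other subsets cost ≥ 24. Minimum total cost: 21.

21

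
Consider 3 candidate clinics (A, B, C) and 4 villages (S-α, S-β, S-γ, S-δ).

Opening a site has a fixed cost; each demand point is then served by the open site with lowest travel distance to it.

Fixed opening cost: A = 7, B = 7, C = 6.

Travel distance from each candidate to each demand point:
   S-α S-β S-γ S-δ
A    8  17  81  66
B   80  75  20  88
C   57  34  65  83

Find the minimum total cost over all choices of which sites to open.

125

Open {A, B}: assign each demand point to its cheapest open site.
  S-α→A 8, S-β→A 17, S-γ→B 20, S-δ→A 66
  travel distance 111, fixed 14 → total 125.
Compare {A, B, C}: travel distance 111 + fixed 20 = 131.
Compare {A, C}: travel distance 156 + fixed 13 = 169.
Compare {A}: travel distance 172 + fixed 7 = 179.
All other subsets cost ≥ 131. Minimum total cost: 125.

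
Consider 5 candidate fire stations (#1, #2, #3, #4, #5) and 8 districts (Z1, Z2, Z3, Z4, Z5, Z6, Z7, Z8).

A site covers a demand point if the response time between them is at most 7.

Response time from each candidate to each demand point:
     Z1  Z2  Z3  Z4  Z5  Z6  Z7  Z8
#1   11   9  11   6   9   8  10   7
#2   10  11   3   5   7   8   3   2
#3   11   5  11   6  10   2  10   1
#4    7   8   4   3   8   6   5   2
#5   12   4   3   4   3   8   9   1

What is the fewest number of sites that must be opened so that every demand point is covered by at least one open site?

Coverage sets (demand points within 7 of each site):
  #1: {Z4, Z8}
  #2: {Z3, Z4, Z5, Z7, Z8}
  #3: {Z2, Z4, Z6, Z8}
  #4: {Z1, Z3, Z4, Z6, Z7, Z8}
  #5: {Z2, Z3, Z4, Z5, Z8}
No single site covers all 8 demand points.
But {#4, #5} covers everything, so the minimum is 2.

2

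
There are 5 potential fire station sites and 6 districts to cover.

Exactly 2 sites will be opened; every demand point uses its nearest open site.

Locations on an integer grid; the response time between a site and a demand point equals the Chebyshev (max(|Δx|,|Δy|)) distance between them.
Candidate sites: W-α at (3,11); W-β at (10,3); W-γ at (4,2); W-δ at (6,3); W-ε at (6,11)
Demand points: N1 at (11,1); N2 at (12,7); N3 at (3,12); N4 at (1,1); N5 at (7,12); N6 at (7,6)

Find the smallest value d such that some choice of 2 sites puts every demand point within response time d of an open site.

Open {W-α, W-δ}.
  Farthest demand point is N2 at response time 6 (to W-δ); all others are ≤ 6.
With {W-δ, W-ε} the worst case is 6.
With {W-γ, W-ε} the worst case is 7.
No size-2 selection achieves below 6.

6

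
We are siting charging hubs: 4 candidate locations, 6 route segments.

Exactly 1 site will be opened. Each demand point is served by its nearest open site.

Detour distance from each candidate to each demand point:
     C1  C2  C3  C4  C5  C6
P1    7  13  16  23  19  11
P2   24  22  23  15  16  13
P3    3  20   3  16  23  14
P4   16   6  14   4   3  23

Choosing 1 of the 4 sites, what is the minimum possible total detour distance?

66

Open {P4}.
  C1→P4 16, C2→P4 6, C3→P4 14, C4→P4 4, C5→P4 3, C6→P4 23  ⇒ total 66.
Compare {P3}: total 79.
Compare {P1}: total 89.
No size-1 selection does better; minimum is 66.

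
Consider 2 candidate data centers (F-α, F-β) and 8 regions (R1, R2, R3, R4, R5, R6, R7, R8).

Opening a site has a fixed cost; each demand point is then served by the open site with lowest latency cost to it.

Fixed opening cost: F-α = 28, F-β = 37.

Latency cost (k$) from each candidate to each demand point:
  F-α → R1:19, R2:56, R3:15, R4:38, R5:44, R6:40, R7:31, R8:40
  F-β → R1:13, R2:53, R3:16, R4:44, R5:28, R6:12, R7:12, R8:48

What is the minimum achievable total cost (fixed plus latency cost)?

263

Open {F-β}: assign each demand point to its cheapest open site.
  R1→F-β 13, R2→F-β 53, R3→F-β 16, R4→F-β 44, R5→F-β 28, R6→F-β 12, R7→F-β 12, R8→F-β 48
  latency cost 226, fixed 37 → total 263.
Compare {F-α, F-β}: latency cost 211 + fixed 65 = 276.
Compare {F-α}: latency cost 283 + fixed 28 = 311.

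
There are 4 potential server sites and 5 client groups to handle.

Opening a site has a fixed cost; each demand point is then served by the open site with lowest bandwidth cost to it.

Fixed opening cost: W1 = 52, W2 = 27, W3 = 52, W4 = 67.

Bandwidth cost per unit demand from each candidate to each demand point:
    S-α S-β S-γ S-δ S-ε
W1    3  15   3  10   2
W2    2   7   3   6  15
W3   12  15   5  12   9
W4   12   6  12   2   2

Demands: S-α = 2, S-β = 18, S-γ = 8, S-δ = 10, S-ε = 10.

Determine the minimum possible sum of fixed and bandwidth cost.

270

Open {W2, W4}: assign each demand point to its cheapest open site.
  S-α→W2 2×2=4, S-β→W4 18×6=108, S-γ→W2 8×3=24, S-δ→W4 10×2=20, S-ε→W4 10×2=20
  bandwidth cost 176, fixed 94 → total 270.
Compare {W1, W4}: bandwidth cost 178 + fixed 119 = 297.
Compare {W1, W2}: bandwidth cost 234 + fixed 79 = 313.
Compare {W1, W2, W4}: bandwidth cost 176 + fixed 146 = 322.
All other subsets cost ≥ 297. Minimum total cost: 270.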